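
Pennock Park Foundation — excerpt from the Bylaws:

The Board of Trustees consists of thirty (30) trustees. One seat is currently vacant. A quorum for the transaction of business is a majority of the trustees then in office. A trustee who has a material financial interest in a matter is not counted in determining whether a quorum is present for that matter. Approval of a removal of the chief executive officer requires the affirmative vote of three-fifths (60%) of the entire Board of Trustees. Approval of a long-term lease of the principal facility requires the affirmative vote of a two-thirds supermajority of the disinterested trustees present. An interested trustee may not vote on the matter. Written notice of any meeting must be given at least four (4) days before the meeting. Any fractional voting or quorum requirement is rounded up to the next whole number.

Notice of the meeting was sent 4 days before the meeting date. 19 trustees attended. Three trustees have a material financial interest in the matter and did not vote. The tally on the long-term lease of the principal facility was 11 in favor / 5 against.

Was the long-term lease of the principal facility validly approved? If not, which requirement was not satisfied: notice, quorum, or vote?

Notice: 4 days given; 4 required (4 ≥ 4). Satisfied.
Quorum: 19 present, but the 3 interested trustees do not count, leaving 16. Quorum is 15. Satisfied.
Vote: the long-term lease of the principal facility requires two-thirds of the disinterested trustees present (19 − 3 = 16). 2/3 of 16 = 10.67, rounded up to 11, so 11 affirmative votes are needed; 11 voted in favor. Satisfied.

Valid — all requirements satisfied.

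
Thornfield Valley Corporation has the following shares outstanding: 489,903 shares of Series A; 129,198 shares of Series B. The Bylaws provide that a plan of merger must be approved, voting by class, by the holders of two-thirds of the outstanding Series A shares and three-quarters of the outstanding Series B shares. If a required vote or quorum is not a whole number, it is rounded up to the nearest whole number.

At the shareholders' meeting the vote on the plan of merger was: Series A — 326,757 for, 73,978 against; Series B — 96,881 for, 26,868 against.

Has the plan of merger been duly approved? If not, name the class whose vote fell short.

Series A: 2/3 of 489903 = 326602; 326,602 required, 326,757 in favor — approved.
Series B: 3/4 of 129198 = 96898.50, rounded up to 96899; 96,899 required, 96,881 in favor — not approved.

Not approved — the Series B shares did not give the required vote.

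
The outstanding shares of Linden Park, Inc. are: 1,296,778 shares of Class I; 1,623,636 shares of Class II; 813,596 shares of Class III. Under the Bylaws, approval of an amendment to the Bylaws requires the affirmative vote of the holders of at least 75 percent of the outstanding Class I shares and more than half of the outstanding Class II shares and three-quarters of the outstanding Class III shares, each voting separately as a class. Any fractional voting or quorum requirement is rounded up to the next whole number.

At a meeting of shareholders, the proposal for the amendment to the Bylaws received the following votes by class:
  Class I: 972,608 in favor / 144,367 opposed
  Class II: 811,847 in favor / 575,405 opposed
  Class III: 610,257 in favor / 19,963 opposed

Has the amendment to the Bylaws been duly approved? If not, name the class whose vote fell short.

Approved — every class gave the required vote.

Class I: 3/4 of 1296778 = 972583.50, rounded up to 972584; 972,584 required, 972,608 in favor — approved.
Class II: a majority of 1623636 is 811819; 811,819 required, 811,847 in favor — approved.
Class III: 3/4 of 813596 = 610197; 610,197 required, 610,257 in favor — approved.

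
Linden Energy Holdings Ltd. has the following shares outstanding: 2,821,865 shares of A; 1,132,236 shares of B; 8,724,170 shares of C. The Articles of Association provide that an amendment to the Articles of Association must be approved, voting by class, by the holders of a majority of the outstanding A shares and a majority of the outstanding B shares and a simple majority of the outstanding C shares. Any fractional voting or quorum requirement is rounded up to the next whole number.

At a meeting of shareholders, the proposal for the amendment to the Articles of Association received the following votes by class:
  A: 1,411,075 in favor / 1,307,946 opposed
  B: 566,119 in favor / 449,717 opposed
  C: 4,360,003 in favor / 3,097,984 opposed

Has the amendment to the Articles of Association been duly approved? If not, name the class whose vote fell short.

A: a majority of 2821865 is 1410933; 1,410,933 required, 1,411,075 in favor — approved.
B: a majority of 1132236 is 566119; 566,119 required, 566,119 in favor — approved.
C: a majority of 8724170 is 4362086; 4,362,086 required, 4,360,003 in favor — not approved.

Not approved — the C shares did not give the required vote.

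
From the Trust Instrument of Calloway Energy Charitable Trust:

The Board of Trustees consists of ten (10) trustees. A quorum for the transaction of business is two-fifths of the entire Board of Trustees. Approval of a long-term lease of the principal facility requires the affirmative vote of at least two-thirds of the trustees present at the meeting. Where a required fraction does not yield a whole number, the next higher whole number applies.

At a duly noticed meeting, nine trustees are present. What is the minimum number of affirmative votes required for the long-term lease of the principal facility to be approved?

The long-term lease of the principal facility requires two-thirds of the trustees present (9).
2/3 of 9 = 6.

6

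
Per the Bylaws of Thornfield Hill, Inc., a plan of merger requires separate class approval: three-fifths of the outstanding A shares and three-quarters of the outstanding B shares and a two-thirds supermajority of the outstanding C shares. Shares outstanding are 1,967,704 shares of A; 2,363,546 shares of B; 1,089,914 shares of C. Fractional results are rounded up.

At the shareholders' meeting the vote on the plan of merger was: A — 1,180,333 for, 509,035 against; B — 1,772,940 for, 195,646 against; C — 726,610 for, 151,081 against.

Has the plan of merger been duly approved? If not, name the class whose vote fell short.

A: 3/5 of 1967704 = 1180622.40, rounded up to 1180623; 1,180,623 required, 1,180,333 in favor — not approved.
B: 3/4 of 2363546 = 1772659.50, rounded up to 1772660; 1,772,660 required, 1,772,940 in favor — approved.
C: 2/3 of 1089914 = 726609.33, rounded up to 726610; 726,610 required, 726,610 in favor — approved.

Not approved — the A shares did not give the required vote.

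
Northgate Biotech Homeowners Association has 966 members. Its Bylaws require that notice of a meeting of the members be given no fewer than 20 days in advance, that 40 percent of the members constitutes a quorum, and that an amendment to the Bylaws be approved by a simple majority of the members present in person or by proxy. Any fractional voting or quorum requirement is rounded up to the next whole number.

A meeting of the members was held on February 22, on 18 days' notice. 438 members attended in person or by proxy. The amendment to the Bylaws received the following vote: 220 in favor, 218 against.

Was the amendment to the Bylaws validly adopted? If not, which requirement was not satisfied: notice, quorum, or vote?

Notice: 18 days given; 20 required. Not satisfied.
Quorum: 40% of 966 = 386.40, rounded up to 387; 438 present. Satisfied.
Vote: requires a majority of those present (438); a majority of 438 is 220, so 220 needed; 220 in favor. Satisfied.

Invalid — notice requirement not satisfied.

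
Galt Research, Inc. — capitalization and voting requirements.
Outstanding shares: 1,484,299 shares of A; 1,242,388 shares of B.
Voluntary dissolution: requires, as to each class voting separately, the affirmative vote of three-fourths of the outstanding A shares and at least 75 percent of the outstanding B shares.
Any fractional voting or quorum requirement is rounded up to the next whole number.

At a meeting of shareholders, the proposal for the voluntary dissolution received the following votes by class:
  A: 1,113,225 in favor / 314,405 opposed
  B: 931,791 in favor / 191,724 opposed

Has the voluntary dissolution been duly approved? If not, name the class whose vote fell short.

A: 3/4 of 1484299 = 1113224.25, rounded up to 1113225; 1,113,225 required, 1,113,225 in favor — approved.
B: 3/4 of 1242388 = 931791; 931,791 required, 931,791 in favor — approved.

Approved — every class gave the required vote.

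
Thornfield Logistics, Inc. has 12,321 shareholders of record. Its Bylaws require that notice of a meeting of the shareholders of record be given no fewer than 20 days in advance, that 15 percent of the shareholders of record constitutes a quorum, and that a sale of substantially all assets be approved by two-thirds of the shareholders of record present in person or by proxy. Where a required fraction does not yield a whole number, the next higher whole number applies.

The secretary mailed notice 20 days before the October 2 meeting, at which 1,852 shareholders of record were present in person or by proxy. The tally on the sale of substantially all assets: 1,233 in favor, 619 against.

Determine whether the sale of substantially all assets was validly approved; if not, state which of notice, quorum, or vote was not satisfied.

Invalid — vote requirement not satisfied.

Notice: 20 days given; 20 required. Satisfied.
Quorum: 15% of 12,321 = 1,848.15, rounded up to 1,849; 1,852 present. Satisfied.
Vote: requires two-thirds of those present (1,852); 2/3 of 1852 = 1234.67, rounded up to 1235, so 1,235 needed; 1,233 in favor. Not satisfied.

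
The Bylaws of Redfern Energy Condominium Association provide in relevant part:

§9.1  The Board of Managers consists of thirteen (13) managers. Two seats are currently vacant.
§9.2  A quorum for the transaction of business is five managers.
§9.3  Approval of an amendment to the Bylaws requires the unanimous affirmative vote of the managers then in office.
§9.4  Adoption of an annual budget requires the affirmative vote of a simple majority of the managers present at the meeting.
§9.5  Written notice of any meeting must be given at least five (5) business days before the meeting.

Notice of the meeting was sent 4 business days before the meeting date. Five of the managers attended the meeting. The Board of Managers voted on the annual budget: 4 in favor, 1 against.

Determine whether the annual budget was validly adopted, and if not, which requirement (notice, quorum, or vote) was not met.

Notice: 4 business days given; 5 required (4 < 5). Not satisfied.
Quorum: 5 present; quorum is 5. Satisfied.
Vote: the annual budget requires a majority of the managers present (5). A majority of 5 is 3, so 3 affirmative votes are needed; 4 voted in favor. Satisfied.

Invalid — notice requirement not satisfied.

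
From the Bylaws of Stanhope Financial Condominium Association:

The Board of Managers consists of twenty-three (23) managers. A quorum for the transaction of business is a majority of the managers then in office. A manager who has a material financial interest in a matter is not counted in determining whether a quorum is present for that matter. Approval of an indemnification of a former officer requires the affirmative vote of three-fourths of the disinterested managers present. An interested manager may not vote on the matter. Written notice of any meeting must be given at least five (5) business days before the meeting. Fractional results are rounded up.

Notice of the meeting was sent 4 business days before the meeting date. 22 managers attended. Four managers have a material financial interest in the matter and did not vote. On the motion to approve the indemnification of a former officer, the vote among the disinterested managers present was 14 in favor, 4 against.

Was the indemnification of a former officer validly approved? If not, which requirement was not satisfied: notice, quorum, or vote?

Invalid — notice requirement not satisfied.

Notice: 4 business days given; 5 required (4 < 5). Not satisfied.
Quorum: 22 present, but the 4 interested managers do not count, leaving 18. Quorum is 12. Satisfied.
Vote: the indemnification of a former officer requires three-fourths of the disinterested managers present (22 − 4 = 18). 3/4 of 18 = 13.50, rounded up to 14, so 14 affirmative votes are needed; 14 voted in favor. Satisfied.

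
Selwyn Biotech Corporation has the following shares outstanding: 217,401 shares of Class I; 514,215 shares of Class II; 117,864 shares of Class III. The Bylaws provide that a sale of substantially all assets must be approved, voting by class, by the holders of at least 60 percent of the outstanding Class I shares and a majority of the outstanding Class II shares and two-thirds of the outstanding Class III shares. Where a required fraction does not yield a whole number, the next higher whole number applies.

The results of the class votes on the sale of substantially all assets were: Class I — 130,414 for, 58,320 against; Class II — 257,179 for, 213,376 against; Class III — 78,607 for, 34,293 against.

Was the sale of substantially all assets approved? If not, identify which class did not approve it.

Class I: 3/5 of 217401 = 130440.60, rounded up to 130441; 130,441 required, 130,414 in favor — not approved.
Class II: a majority of 514215 is 257108; 257,108 required, 257,179 in favor — approved.
Class III: 2/3 of 117864 = 78576; 78,576 required, 78,607 in favor — approved.

Not approved — the Class I shares did not give the required vote.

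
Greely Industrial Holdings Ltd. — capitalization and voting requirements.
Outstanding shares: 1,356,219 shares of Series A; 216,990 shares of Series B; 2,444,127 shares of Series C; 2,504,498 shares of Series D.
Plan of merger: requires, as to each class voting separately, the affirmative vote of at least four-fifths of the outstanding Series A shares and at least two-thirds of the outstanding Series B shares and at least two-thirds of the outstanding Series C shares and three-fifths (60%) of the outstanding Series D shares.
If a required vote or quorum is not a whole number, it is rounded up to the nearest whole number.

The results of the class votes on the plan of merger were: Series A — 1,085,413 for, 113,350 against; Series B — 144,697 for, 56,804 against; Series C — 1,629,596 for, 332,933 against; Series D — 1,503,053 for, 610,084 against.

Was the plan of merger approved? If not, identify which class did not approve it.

Approved — every class gave the required vote.

Series A: 4/5 of 1356219 = 1084975.20, rounded up to 1084976; 1,084,976 required, 1,085,413 in favor — approved.
Series B: 2/3 of 216990 = 144660; 144,660 required, 144,697 in favor — approved.
Series C: 2/3 of 2444127 = 1629418; 1,629,418 required, 1,629,596 in favor — approved.
Series D: 3/5 of 2504498 = 1502698.80, rounded up to 1502699; 1,502,699 required, 1,503,053 in favor — approved.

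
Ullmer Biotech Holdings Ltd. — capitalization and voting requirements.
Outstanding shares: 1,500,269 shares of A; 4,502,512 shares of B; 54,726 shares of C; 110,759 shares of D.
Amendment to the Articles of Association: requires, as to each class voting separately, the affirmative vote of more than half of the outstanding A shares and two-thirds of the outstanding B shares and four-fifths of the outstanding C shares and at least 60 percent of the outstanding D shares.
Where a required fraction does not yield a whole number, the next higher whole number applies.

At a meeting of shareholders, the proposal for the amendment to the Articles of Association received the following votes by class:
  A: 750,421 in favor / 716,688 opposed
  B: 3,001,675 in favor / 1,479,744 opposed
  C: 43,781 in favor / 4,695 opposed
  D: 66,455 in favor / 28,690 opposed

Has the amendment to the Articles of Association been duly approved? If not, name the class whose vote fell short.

Not approved — the D shares did not give the required vote.

A: a majority of 1500269 is 750135; 750,135 required, 750,421 in favor — approved.
B: 2/3 of 4502512 = 3001674.67, rounded up to 3001675; 3,001,675 required, 3,001,675 in favor — approved.
C: 4/5 of 54726 = 43780.80, rounded up to 43781; 43,781 required, 43,781 in favor — approved.
D: 3/5 of 110759 = 66455.40, rounded up to 66456; 66,456 required, 66,455 in favor — not approved.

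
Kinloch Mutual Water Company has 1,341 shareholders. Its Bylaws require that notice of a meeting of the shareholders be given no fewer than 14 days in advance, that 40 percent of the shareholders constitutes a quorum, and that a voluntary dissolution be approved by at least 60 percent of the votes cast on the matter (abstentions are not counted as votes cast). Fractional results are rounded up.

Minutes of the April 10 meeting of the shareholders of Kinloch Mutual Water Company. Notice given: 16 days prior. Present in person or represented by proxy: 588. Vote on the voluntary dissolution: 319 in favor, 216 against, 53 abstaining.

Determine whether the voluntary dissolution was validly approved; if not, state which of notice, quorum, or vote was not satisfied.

Notice: 16 days given; 14 required. Satisfied.
Quorum: 40% of 1,341 = 536.40, rounded up to 537; 588 present. Satisfied.
Vote: requires three-fifths of the votes cast (588 − 53 abstaining = 535); 3/5 of 535 = 321, so 321 needed; 319 in favor. Not satisfied.

Invalid — vote requirement not satisfied.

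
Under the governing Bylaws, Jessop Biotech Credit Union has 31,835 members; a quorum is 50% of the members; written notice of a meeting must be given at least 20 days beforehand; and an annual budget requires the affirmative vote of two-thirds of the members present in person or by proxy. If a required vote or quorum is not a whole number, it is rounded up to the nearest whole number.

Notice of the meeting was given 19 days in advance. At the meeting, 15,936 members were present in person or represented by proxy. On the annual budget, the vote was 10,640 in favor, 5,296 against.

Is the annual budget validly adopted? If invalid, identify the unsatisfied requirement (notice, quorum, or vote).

Invalid — notice requirement not satisfied.

Notice: 19 days given; 20 required. Not satisfied.
Quorum: 50% of 31,835 = 15,917.50, rounded up to 15,918; 15,936 present. Satisfied.
Vote: requires two-thirds of those present (15,936); 2/3 of 15936 = 10624, so 10,624 needed; 10,640 in favor. Satisfied.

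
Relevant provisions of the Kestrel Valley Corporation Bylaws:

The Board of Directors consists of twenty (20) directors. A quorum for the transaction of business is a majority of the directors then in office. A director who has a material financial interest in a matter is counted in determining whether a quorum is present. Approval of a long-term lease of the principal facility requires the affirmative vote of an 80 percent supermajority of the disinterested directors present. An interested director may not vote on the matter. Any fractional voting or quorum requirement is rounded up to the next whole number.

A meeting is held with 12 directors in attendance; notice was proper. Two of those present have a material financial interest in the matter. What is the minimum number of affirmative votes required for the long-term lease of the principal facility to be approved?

The long-term lease of the principal facility requires four-fifths of the disinterested directors present (12 − 2 = 10).
4/5 of 10 = 8.

8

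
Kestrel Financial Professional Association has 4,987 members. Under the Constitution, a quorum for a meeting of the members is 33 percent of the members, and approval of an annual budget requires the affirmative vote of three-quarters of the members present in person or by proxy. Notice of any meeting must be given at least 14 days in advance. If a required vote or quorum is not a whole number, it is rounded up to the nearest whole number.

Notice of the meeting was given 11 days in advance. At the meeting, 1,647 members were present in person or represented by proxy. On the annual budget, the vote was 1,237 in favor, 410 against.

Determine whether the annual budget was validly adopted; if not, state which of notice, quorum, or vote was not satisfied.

Notice: 11 days given; 14 required. Not satisfied.
Quorum: 33% of 4,987 = 1,645.71, rounded up to 1,646; 1,647 present. Satisfied.
Vote: requires three-fourths of those present (1,647); 3/4 of 1647 = 1235.25, rounded up to 1236, so 1,236 needed; 1,237 in favor. Satisfied.

Invalid — notice requirement not satisfied.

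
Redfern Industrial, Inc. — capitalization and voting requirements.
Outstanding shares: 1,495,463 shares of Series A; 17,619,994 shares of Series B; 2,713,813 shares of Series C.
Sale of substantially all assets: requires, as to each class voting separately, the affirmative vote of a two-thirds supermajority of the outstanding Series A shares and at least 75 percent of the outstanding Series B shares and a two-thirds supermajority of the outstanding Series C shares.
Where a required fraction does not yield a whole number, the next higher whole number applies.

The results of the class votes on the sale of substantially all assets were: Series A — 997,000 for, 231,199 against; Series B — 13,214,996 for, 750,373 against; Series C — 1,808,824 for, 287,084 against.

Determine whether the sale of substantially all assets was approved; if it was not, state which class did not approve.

Series A: 2/3 of 1495463 = 996975.33, rounded up to 996976; 996,976 required, 997,000 in favor — approved.
Series B: 3/4 of 17619994 = 13214995.50, rounded up to 13214996; 13,214,996 required, 13,214,996 in favor — approved.
Series C: 2/3 of 2713813 = 1809208.67, rounded up to 1809209; 1,809,209 required, 1,808,824 in favor — not approved.

Not approved — the Series C shares did not give the required vote.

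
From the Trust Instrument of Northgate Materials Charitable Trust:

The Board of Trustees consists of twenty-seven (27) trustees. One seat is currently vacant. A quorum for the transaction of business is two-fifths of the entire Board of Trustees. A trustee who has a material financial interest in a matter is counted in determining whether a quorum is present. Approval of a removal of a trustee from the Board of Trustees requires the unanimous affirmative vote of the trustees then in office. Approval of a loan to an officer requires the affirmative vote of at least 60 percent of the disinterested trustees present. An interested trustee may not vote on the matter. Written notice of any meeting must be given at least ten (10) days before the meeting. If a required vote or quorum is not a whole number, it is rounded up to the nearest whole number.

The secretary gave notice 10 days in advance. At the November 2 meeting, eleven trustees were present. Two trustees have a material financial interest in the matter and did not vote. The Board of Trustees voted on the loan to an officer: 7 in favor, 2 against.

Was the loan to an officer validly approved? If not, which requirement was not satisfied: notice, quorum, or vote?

Notice: 10 days given; 10 required (10 ≥ 10). Satisfied.
Quorum: 11 present (interested trustees count toward quorum); quorum is 11. Satisfied.
Vote: the loan to an officer requires three-fifths of the disinterested trustees present (11 − 2 = 9). 3/5 of 9 = 5.40, rounded up to 6, so 6 affirmative votes are needed; 7 voted in favor. Satisfied.

Valid — all requirements satisfied.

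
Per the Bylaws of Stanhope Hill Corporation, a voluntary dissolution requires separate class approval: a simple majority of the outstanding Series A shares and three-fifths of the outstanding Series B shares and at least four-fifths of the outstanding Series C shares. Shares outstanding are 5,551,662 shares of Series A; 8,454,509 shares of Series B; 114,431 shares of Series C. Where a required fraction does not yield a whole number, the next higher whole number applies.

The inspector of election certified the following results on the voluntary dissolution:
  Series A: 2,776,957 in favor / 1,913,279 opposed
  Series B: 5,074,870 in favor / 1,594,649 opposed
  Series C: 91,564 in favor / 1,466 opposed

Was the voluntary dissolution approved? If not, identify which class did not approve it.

Series A: a majority of 5551662 is 2775832; 2,775,832 required, 2,776,957 in favor — approved.
Series B: 3/5 of 8454509 = 5072705.40, rounded up to 5072706; 5,072,706 required, 5,074,870 in favor — approved.
Series C: 4/5 of 114431 = 91544.80, rounded up to 91545; 91,545 required, 91,564 in favor — approved.

Approved — every class gave the required vote.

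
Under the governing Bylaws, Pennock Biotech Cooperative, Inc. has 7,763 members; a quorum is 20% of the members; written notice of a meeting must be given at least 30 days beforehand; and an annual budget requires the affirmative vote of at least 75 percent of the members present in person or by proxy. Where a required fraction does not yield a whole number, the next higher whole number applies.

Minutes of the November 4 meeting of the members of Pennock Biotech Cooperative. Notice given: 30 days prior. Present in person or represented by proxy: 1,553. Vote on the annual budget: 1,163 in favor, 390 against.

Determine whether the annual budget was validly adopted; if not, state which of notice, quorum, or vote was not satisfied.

Notice: 30 days given; 30 required. Satisfied.
Quorum: 20% of 7,763 = 1,552.60, rounded up to 1,553; 1,553 present. Satisfied.
Vote: requires three-fourths of those present (1,553); 3/4 of 1553 = 1164.75, rounded up to 1165, so 1,165 needed; 1,163 in favor. Not satisfied.

Invalid — vote requirement not satisfied.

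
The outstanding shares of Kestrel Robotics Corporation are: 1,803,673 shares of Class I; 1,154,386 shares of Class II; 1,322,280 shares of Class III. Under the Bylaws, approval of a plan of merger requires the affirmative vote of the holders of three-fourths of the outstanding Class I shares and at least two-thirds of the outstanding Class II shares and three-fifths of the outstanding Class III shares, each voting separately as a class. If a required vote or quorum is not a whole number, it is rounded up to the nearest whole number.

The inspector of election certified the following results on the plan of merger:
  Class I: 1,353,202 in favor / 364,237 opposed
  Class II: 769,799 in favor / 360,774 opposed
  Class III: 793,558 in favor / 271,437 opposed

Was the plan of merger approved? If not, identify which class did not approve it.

Class I: 3/4 of 1803673 = 1352754.75, rounded up to 1352755; 1,352,755 required, 1,353,202 in favor — approved.
Class II: 2/3 of 1154386 = 769590.67, rounded up to 769591; 769,591 required, 769,799 in favor — approved.
Class III: 3/5 of 1322280 = 793368; 793,368 required, 793,558 in favor — approved.

Approved — every class gave the required vote.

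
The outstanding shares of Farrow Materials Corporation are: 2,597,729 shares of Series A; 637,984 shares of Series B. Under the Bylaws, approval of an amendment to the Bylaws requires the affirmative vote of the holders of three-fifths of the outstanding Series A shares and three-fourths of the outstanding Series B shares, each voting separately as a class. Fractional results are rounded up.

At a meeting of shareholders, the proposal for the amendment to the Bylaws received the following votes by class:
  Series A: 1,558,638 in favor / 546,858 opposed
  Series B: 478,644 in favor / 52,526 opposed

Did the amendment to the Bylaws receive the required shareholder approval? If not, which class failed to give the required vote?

Approved — every class gave the required vote.

Series A: 3/5 of 2597729 = 1558637.40, rounded up to 1558638; 1,558,638 required, 1,558,638 in favor — approved.
Series B: 3/4 of 637984 = 478488; 478,488 required, 478,644 in favor — approved.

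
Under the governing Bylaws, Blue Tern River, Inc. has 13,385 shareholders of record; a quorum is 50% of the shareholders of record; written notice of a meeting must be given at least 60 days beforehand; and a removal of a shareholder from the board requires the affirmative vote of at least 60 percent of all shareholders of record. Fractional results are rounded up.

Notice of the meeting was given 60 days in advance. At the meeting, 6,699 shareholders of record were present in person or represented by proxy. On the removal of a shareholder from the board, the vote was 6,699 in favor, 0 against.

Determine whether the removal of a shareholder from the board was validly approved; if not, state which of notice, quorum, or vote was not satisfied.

Invalid — vote requirement not satisfied.

Notice: 60 days given; 60 required. Satisfied.
Quorum: 50% of 13,385 = 6,692.50, rounded up to 6,693; 6,699 present. Satisfied.
Vote: requires three-fifths of all shareholders of record (13,385); 3/5 of 13385 = 8031, so 8,031 needed; 6,699 in favor. Not satisfied.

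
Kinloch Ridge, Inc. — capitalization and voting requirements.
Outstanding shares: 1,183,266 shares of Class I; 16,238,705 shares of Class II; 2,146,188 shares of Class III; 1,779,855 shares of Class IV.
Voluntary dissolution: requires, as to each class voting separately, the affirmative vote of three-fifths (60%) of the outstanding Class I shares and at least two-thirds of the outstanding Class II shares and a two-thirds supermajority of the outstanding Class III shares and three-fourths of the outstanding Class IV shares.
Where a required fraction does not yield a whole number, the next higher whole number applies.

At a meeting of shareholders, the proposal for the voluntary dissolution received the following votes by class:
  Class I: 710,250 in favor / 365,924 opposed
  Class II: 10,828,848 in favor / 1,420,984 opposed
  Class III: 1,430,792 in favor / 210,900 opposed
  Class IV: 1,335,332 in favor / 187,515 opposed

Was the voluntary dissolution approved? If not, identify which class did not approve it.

Approved — every class gave the required vote.

Class I: 3/5 of 1183266 = 709959.60, rounded up to 709960; 709,960 required, 710,250 in favor — approved.
Class II: 2/3 of 16238705 = 10825803.33, rounded up to 10825804; 10,825,804 required, 10,828,848 in favor — approved.
Class III: 2/3 of 2146188 = 1430792; 1,430,792 required, 1,430,792 in favor — approved.
Class IV: 3/4 of 1779855 = 1334891.25, rounded up to 1334892; 1,334,892 required, 1,335,332 in favor — approved.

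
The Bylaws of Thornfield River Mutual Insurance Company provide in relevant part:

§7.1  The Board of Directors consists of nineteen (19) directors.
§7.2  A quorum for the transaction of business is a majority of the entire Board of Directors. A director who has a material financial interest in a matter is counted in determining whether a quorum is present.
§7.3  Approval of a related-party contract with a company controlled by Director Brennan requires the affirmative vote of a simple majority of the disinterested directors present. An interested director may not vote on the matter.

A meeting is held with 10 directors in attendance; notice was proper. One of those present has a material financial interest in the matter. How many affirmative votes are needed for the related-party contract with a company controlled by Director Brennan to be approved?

The related-party contract with a company controlled by Director Brennan requires a majority of the disinterested directors present (10 − 1 = 9).
A majority of 9 is 5.

5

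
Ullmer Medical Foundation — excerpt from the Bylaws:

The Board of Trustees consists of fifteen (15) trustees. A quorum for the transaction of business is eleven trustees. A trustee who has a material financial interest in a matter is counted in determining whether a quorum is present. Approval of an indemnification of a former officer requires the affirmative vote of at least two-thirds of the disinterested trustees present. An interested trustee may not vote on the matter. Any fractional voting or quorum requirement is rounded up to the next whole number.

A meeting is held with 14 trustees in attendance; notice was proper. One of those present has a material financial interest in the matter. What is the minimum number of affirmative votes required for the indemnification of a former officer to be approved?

The indemnification of a former officer requires two-thirds of the disinterested trustees present (14 − 1 = 13).
2/3 of 13 = 8.67, rounded up to 9.

9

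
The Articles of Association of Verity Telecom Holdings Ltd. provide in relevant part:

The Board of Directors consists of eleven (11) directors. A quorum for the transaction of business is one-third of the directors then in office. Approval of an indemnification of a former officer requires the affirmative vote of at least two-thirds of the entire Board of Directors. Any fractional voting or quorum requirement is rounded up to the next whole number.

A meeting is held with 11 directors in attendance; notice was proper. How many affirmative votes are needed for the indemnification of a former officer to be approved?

The indemnification of a former officer requires two-thirds of the entire Board of Directors (11).
2/3 of 11 = 7.33, rounded up to 8.

8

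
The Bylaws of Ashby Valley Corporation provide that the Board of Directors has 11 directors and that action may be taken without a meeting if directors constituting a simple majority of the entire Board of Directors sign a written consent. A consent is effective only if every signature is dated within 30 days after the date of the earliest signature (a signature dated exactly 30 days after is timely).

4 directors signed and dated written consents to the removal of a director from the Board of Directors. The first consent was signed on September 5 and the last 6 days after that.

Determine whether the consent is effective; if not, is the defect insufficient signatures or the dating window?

Signatures required: a simple majority of 11 — a majority of 11 is 6, so 6 needed; 4 signed. Insufficient.
Dating window: the latest signature is 6 days after the earliest; the limit is 30 days. Within the window.

Not effective — insufficient signatures.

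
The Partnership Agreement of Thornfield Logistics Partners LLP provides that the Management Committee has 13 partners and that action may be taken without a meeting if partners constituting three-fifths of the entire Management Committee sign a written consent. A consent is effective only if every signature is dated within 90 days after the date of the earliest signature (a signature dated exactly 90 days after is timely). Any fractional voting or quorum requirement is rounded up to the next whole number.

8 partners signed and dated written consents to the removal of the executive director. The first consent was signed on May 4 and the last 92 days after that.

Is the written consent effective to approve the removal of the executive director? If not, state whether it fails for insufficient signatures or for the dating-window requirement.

Signatures required: three-fifths of 13 — 3/5 of 13 = 7.80, rounded up to 8, so 8 needed; 8 signed. Sufficient.
Dating window: the latest signature is 92 days after the earliest; the limit is 90 days. Outside the window.

Not effective — dating-window requirement not satisfied.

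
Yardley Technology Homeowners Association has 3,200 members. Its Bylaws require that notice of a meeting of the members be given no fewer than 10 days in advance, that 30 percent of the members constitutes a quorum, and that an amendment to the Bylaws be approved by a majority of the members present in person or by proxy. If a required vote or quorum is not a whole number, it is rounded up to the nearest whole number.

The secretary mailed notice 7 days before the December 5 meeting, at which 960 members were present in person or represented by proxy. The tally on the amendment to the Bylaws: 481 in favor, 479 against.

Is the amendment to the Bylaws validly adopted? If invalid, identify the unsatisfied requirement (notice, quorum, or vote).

Notice: 7 days given; 10 required. Not satisfied.
Quorum: 30% of 3,200 = 960; 960 present. Satisfied.
Vote: requires a majority of those present (960); a majority of 960 is 481, so 481 needed; 481 in favor. Satisfied.

Invalid — notice requirement not satisfied.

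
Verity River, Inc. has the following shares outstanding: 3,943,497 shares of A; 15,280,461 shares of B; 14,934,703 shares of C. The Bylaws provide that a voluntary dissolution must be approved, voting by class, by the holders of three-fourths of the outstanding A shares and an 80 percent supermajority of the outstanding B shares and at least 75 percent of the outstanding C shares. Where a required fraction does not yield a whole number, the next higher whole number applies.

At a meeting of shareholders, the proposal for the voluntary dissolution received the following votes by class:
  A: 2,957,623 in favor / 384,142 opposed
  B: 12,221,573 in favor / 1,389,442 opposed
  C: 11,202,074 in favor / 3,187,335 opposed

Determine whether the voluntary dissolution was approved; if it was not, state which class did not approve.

Not approved — the B shares did not give the required vote.

A: 3/4 of 3943497 = 2957622.75, rounded up to 2957623; 2,957,623 required, 2,957,623 in favor — approved.
B: 4/5 of 15280461 = 12224368.80, rounded up to 12224369; 12,224,369 required, 12,221,573 in favor — not approved.
C: 3/4 of 14934703 = 11201027.25, rounded up to 11201028; 11,201,028 required, 11,202,074 in favor — approved.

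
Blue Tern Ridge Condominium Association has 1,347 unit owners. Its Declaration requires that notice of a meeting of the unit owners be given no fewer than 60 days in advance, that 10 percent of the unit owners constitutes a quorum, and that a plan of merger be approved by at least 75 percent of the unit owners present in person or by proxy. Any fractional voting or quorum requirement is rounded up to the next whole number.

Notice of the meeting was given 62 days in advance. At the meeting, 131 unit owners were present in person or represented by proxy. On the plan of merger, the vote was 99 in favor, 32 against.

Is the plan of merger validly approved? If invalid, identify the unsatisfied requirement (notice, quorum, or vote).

Invalid — quorum requirement not satisfied.

Notice: 62 days given; 60 required. Satisfied.
Quorum: 10% of 1,347 = 134.70, rounded up to 135; 131 present. Not satisfied.
Vote: requires three-fourths of those present (131); 3/4 of 131 = 98.25, rounded up to 99, so 99 needed; 99 in favor. Satisfied.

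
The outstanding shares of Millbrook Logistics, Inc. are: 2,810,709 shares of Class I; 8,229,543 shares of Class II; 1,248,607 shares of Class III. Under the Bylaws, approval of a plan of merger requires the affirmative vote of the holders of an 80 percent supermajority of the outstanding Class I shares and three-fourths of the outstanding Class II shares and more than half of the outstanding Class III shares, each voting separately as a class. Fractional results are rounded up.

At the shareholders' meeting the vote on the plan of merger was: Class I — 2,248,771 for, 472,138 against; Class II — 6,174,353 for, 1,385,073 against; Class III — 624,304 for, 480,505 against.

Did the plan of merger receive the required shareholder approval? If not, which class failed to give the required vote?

Approved — every class gave the required vote.

Class I: 4/5 of 2810709 = 2248567.20, rounded up to 2248568; 2,248,568 required, 2,248,771 in favor — approved.
Class II: 3/4 of 8229543 = 6172157.25, rounded up to 6172158; 6,172,158 required, 6,174,353 in favor — approved.
Class III: a majority of 1248607 is 624304; 624,304 required, 624,304 in favor — approved.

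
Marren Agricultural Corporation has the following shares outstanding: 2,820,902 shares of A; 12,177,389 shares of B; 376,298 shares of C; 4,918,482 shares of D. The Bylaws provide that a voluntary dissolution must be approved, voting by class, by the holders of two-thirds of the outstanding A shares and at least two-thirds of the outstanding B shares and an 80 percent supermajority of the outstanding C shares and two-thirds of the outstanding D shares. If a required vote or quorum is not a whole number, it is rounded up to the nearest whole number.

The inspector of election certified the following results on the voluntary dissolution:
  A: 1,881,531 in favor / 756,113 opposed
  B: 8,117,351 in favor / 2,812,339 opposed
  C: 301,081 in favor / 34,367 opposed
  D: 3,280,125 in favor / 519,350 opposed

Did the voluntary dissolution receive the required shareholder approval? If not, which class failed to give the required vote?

A: 2/3 of 2820902 = 1880601.33, rounded up to 1880602; 1,880,602 required, 1,881,531 in favor — approved.
B: 2/3 of 12177389 = 8118259.33, rounded up to 8118260; 8,118,260 required, 8,117,351 in favor — not approved.
C: 4/5 of 376298 = 301038.40, rounded up to 301039; 301,039 required, 301,081 in favor — approved.
D: 2/3 of 4918482 = 3278988; 3,278,988 required, 3,280,125 in favor — approved.

Not approved — the B shares did not give the required vote.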